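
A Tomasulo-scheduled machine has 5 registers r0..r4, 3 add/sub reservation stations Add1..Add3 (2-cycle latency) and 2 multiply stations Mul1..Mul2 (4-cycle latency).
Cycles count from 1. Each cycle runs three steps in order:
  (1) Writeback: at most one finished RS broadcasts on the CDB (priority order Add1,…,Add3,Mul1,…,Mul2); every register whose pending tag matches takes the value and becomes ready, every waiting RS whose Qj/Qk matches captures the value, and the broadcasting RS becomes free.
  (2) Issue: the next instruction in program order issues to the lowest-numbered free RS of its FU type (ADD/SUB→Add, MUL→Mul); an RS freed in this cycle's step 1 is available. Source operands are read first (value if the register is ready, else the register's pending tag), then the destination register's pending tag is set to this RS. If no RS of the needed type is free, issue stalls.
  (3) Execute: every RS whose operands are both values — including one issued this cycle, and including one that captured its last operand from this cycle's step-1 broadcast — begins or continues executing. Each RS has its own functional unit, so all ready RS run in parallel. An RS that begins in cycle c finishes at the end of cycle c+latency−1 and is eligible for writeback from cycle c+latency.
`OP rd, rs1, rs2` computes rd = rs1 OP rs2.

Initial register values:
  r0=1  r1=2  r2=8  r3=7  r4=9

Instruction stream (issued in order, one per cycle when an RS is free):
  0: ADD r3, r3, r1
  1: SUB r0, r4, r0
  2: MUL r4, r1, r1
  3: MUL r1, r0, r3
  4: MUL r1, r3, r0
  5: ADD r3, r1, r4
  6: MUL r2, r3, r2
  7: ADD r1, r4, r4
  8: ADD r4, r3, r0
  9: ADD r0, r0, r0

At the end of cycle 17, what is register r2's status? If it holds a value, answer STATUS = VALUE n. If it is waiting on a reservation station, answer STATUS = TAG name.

STATUS = VALUE 608

  c1: issue ADD r3<-Add1  regs: r0:1,r1:2,r2:8,r3:Add1,r4:9
  c2: issue SUB r0<-Add2  regs: r0:Add2,r1:2,r2:8,r3:Add1,r4:9
  c3: CDB Add1=9; issue MUL r4<-Mul1  regs: r0:Add2,r1:2,r2:8,r3:9,r4:Mul1
  c4: CDB Add2=8; issue MUL r1<-Mul2  regs: r0:8,r1:Mul2,r2:8,r3:9,r4:Mul1
  c5: stall  regs: r0:8,r1:Mul2,r2:8,r3:9,r4:Mul1
  c6: stall  regs: r0:8,r1:Mul2,r2:8,r3:9,r4:Mul1
  c7: CDB Mul1=4; issue MUL r1<-Mul1  regs: r0:8,r1:Mul1,r2:8,r3:9,r4:4
  c8: CDB Mul2=72; issue ADD r3<-Add1  regs: r0:8,r1:Mul1,r2:8,r3:Add1,r4:4
  c9: issue MUL r2<-Mul2  regs: r0:8,r1:Mul1,r2:Mul2,r3:Add1,r4:4
  c10: issue ADD r1<-Add2  regs: r0:8,r1:Add2,r2:Mul2,r3:Add1,r4:4
  c11: CDB Mul1=72; issue ADD r4<-Add3  regs: r0:8,r1:Add2,r2:Mul2,r3:Add1,r4:Add3
  c12: CDB Add2=8; issue ADD r0<-Add2  regs: r0:Add2,r1:8,r2:Mul2,r3:Add1,r4:Add3
  c13: CDB Add1=76  regs: r0:Add2,r1:8,r2:Mul2,r3:76,r4:Add3
  c14: CDB Add2=16  regs: r0:16,r1:8,r2:Mul2,r3:76,r4:Add3
  c15: CDB Add3=84  regs: r0:16,r1:8,r2:Mul2,r3:76,r4:84
  c16: -  regs: r0:16,r1:8,r2:Mul2,r3:76,r4:84
  c17: CDB Mul2=608  regs: r0:16,r1:8,r2:608,r3:76,r4:84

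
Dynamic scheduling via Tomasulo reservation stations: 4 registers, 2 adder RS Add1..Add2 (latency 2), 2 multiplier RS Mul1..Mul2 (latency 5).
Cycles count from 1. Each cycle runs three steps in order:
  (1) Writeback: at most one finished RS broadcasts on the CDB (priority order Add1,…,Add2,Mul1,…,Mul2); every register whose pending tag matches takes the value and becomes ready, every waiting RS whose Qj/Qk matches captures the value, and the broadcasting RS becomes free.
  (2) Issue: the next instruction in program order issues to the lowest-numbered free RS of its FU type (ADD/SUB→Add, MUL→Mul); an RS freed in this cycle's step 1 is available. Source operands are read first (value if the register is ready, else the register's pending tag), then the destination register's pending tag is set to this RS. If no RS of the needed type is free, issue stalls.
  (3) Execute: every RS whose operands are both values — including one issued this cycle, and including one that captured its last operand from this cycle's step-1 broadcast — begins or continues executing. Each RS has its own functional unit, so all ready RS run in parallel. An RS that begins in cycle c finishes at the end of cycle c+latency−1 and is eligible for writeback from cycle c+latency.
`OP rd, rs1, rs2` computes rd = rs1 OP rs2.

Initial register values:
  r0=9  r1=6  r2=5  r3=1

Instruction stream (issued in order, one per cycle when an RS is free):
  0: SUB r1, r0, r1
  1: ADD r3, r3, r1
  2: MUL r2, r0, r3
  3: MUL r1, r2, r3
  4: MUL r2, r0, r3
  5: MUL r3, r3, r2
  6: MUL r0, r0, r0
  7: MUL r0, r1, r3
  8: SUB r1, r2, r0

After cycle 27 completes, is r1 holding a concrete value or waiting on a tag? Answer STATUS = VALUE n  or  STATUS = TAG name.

STATUS = VALUE -20700

  c1: issue SUB r1<-Add1  regs: r0:9,r1:Add1,r2:5,r3:1
  c2: issue ADD r3<-Add2  regs: r0:9,r1:Add1,r2:5,r3:Add2
  c3: CDB Add1=3; issue MUL r2<-Mul1  regs: r0:9,r1:3,r2:Mul1,r3:Add2
  c4: issue MUL r1<-Mul2  regs: r0:9,r1:Mul2,r2:Mul1,r3:Add2
  c5: CDB Add2=4; stall  regs: r0:9,r1:Mul2,r2:Mul1,r3:4
  c6: stall  regs: r0:9,r1:Mul2,r2:Mul1,r3:4
  c7: stall  regs: r0:9,r1:Mul2,r2:Mul1,r3:4
  c8: stall  regs: r0:9,r1:Mul2,r2:Mul1,r3:4
  c9: stall  regs: r0:9,r1:Mul2,r2:Mul1,r3:4
  c10: CDB Mul1=36; issue MUL r2<-Mul1  regs: r0:9,r1:Mul2,r2:Mul1,r3:4
  c11: stall  regs: r0:9,r1:Mul2,r2:Mul1,r3:4
  c12: stall  regs: r0:9,r1:Mul2,r2:Mul1,r3:4
  c13: stall  regs: r0:9,r1:Mul2,r2:Mul1,r3:4
  c14: stall  regs: r0:9,r1:Mul2,r2:Mul1,r3:4
  c15: CDB Mul1=36; issue MUL r3<-Mul1  regs: r0:9,r1:Mul2,r2:36,r3:Mul1
  c16: CDB Mul2=144; issue MUL r0<-Mul2  regs: r0:Mul2,r1:144,r2:36,r3:Mul1
  c17: stall  regs: r0:Mul2,r1:144,r2:36,r3:Mul1
  c18: stall  regs: r0:Mul2,r1:144,r2:36,r3:Mul1
  c19: stall  regs: r0:Mul2,r1:144,r2:36,r3:Mul1
  c20: CDB Mul1=144; issue MUL r0<-Mul1  regs: r0:Mul1,r1:144,r2:36,r3:144
  c21: CDB Mul2=81; issue SUB r1<-Add1  regs: r0:Mul1,r1:Add1,r2:36,r3:144
  c22: -  regs: r0:Mul1,r1:Add1,r2:36,r3:144
  c23: -  regs: r0:Mul1,r1:Add1,r2:36,r3:144
  c24: -  regs: r0:Mul1,r1:Add1,r2:36,r3:144
  c25: CDB Mul1=20736  regs: r0:20736,r1:Add1,r2:36,r3:144
  c26: -  regs: r0:20736,r1:Add1,r2:36,r3:144
  c27: CDB Add1=-20700  regs: r0:20736,r1:-20700,r2:36,r3:144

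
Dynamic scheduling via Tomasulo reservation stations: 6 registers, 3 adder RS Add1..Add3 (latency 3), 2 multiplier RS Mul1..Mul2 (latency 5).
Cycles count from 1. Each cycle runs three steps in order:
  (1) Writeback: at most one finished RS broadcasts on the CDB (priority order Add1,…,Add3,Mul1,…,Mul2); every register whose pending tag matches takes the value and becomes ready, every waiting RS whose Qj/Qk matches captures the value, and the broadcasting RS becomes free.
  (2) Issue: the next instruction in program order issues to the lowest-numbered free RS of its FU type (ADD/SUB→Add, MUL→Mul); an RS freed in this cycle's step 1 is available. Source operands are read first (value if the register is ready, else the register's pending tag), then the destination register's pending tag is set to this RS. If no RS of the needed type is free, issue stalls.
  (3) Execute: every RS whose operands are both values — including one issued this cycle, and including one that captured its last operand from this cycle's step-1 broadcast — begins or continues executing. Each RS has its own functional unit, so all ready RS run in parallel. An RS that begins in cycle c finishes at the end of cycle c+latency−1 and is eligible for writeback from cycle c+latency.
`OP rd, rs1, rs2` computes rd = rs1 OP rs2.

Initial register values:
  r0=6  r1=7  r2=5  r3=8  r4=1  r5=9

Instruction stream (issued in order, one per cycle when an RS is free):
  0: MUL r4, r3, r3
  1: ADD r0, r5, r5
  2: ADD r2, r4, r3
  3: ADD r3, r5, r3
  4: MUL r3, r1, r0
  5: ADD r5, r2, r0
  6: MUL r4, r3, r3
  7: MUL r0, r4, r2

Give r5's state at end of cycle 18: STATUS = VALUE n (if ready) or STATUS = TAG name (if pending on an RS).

STATUS = VALUE 90

c1: issue MUL r4<-Mul1 | r0:6,r1:7,r2:5,r3:8,r4:Mul1,r5:9
c2: issue ADD r0<-Add1 | r0:Add1,r1:7,r2:5,r3:8,r4:Mul1,r5:9
c3: issue ADD r2<-Add2 | r0:Add1,r1:7,r2:Add2,r3:8,r4:Mul1,r5:9
c4: issue ADD r3<-Add3 | r0:Add1,r1:7,r2:Add2,r3:Add3,r4:Mul1,r5:9
c5: CDB Add1=18; issue MUL r3<-Mul2 | r0:18,r1:7,r2:Add2,r3:Mul2,r4:Mul1,r5:9
c6: CDB Mul1=64; issue ADD r5<-Add1 | r0:18,r1:7,r2:Add2,r3:Mul2,r4:64,r5:Add1
c7: CDB Add3=17; issue MUL r4<-Mul1 | r0:18,r1:7,r2:Add2,r3:Mul2,r4:Mul1,r5:Add1
c8: stall | r0:18,r1:7,r2:Add2,r3:Mul2,r4:Mul1,r5:Add1
c9: CDB Add2=72; stall | r0:18,r1:7,r2:72,r3:Mul2,r4:Mul1,r5:Add1
c10: CDB Mul2=126; issue MUL r0<-Mul2 | r0:Mul2,r1:7,r2:72,r3:126,r4:Mul1,r5:Add1
c11: - | r0:Mul2,r1:7,r2:72,r3:126,r4:Mul1,r5:Add1
c12: CDB Add1=90 | r0:Mul2,r1:7,r2:72,r3:126,r4:Mul1,r5:90
c13: - | r0:Mul2,r1:7,r2:72,r3:126,r4:Mul1,r5:90
c14: - | r0:Mul2,r1:7,r2:72,r3:126,r4:Mul1,r5:90
c15: CDB Mul1=15876 | r0:Mul2,r1:7,r2:72,r3:126,r4:15876,r5:90
c16: - | r0:Mul2,r1:7,r2:72,r3:126,r4:15876,r5:90
c17: - | r0:Mul2,r1:7,r2:72,r3:126,r4:15876,r5:90
c18: - | r0:Mul2,r1:7,r2:72,r3:126,r4:15876,r5:90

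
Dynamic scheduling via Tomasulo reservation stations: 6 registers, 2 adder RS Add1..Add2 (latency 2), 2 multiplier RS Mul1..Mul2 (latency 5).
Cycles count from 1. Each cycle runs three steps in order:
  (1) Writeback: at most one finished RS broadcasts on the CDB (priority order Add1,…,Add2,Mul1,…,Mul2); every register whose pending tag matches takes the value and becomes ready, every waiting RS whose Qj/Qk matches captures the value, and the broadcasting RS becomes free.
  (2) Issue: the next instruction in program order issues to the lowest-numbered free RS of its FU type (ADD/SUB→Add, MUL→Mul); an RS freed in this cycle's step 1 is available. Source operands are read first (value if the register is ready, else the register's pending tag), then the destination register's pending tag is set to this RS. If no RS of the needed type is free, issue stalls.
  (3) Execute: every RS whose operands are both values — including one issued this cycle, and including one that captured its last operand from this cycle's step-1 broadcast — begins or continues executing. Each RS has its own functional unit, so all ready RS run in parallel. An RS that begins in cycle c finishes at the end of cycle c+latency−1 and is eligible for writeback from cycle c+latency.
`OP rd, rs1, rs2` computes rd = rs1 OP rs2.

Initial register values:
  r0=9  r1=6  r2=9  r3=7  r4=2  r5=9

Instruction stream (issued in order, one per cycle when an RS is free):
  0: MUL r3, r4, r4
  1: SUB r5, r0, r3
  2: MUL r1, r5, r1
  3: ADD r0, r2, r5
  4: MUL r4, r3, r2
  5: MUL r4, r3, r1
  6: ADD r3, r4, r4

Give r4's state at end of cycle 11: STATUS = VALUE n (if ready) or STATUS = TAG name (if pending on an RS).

c1: issue MUL r3<-Mul1 | r0:9,r1:6,r2:9,r3:Mul1,r4:2,r5:9
c2: issue SUB r5<-Add1 | r0:9,r1:6,r2:9,r3:Mul1,r4:2,r5:Add1
c3: issue MUL r1<-Mul2 | r0:9,r1:Mul2,r2:9,r3:Mul1,r4:2,r5:Add1
c4: issue ADD r0<-Add2 | r0:Add2,r1:Mul2,r2:9,r3:Mul1,r4:2,r5:Add1
c5: stall | r0:Add2,r1:Mul2,r2:9,r3:Mul1,r4:2,r5:Add1
c6: CDB Mul1=4; issue MUL r4<-Mul1 | r0:Add2,r1:Mul2,r2:9,r3:4,r4:Mul1,r5:Add1
c7: stall | r0:Add2,r1:Mul2,r2:9,r3:4,r4:Mul1,r5:Add1
c8: CDB Add1=5; stall | r0:Add2,r1:Mul2,r2:9,r3:4,r4:Mul1,r5:5
c9: stall | r0:Add2,r1:Mul2,r2:9,r3:4,r4:Mul1,r5:5
c10: CDB Add2=14; stall | r0:14,r1:Mul2,r2:9,r3:4,r4:Mul1,r5:5
c11: CDB Mul1=36; issue MUL r4<-Mul1 | r0:14,r1:Mul2,r2:9,r3:4,r4:Mul1,r5:5

STATUS = TAG Mul1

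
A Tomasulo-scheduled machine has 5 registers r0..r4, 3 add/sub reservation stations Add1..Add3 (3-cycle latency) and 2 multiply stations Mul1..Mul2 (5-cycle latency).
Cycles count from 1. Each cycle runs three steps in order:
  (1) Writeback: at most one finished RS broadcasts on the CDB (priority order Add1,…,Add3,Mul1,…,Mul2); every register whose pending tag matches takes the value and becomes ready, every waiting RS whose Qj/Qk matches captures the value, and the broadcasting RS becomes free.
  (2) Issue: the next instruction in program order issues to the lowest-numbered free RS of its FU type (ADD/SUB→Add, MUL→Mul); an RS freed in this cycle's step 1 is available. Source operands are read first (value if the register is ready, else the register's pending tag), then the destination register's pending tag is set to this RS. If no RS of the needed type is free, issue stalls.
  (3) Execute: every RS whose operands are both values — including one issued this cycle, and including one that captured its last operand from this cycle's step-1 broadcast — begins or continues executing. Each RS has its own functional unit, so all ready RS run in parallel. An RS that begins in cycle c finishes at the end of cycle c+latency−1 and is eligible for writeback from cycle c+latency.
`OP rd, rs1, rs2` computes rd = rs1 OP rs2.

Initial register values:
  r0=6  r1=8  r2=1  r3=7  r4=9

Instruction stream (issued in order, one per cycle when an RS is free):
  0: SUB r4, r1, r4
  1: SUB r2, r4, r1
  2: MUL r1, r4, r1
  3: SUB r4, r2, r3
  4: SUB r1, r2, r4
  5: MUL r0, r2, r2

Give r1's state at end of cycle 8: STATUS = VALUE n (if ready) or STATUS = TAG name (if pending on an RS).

c1: issue SUB r4<-Add1 | r0:6,r1:8,r2:1,r3:7,r4:Add1
c2: issue SUB r2<-Add2 | r0:6,r1:8,r2:Add2,r3:7,r4:Add1
c3: issue MUL r1<-Mul1 | r0:6,r1:Mul1,r2:Add2,r3:7,r4:Add1
c4: CDB Add1=-1; issue SUB r4<-Add1 | r0:6,r1:Mul1,r2:Add2,r3:7,r4:Add1
c5: issue SUB r1<-Add3 | r0:6,r1:Add3,r2:Add2,r3:7,r4:Add1
c6: issue MUL r0<-Mul2 | r0:Mul2,r1:Add3,r2:Add2,r3:7,r4:Add1
c7: CDB Add2=-9 | r0:Mul2,r1:Add3,r2:-9,r3:7,r4:Add1
c8: - | r0:Mul2,r1:Add3,r2:-9,r3:7,r4:Add1

STATUS = TAG Add3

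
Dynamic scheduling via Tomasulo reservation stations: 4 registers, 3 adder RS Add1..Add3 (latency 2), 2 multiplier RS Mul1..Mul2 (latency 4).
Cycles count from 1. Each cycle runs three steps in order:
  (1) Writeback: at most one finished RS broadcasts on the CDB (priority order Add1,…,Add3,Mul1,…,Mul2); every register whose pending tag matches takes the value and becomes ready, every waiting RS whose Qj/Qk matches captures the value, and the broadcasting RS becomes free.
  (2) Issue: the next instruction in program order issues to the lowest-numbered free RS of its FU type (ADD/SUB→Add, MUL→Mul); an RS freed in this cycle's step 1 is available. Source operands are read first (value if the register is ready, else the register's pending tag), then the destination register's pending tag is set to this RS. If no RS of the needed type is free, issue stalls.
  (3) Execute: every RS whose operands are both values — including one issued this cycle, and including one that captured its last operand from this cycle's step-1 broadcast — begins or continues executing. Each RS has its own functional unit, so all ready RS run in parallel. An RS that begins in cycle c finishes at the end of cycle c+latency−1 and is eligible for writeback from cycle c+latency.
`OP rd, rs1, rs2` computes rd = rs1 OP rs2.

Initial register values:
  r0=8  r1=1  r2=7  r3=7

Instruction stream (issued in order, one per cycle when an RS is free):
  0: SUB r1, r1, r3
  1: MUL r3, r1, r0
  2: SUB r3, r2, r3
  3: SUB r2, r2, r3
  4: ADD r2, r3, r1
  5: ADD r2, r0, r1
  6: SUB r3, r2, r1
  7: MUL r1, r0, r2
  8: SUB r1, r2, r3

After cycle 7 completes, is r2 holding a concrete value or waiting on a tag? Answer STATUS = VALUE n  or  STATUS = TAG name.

  c1: issue SUB r1<-Add1  regs: r0:8,r1:Add1,r2:7,r3:7
  c2: issue MUL r3<-Mul1  regs: r0:8,r1:Add1,r2:7,r3:Mul1
  c3: CDB Add1=-6; issue SUB r3<-Add1  regs: r0:8,r1:-6,r2:7,r3:Add1
  c4: issue SUB r2<-Add2  regs: r0:8,r1:-6,r2:Add2,r3:Add1
  c5: issue ADD r2<-Add3  regs: r0:8,r1:-6,r2:Add3,r3:Add1
  c6: stall  regs: r0:8,r1:-6,r2:Add3,r3:Add1
  c7: CDB Mul1=-48; stall  regs: r0:8,r1:-6,r2:Add3,r3:Add1

STATUS = TAG Add3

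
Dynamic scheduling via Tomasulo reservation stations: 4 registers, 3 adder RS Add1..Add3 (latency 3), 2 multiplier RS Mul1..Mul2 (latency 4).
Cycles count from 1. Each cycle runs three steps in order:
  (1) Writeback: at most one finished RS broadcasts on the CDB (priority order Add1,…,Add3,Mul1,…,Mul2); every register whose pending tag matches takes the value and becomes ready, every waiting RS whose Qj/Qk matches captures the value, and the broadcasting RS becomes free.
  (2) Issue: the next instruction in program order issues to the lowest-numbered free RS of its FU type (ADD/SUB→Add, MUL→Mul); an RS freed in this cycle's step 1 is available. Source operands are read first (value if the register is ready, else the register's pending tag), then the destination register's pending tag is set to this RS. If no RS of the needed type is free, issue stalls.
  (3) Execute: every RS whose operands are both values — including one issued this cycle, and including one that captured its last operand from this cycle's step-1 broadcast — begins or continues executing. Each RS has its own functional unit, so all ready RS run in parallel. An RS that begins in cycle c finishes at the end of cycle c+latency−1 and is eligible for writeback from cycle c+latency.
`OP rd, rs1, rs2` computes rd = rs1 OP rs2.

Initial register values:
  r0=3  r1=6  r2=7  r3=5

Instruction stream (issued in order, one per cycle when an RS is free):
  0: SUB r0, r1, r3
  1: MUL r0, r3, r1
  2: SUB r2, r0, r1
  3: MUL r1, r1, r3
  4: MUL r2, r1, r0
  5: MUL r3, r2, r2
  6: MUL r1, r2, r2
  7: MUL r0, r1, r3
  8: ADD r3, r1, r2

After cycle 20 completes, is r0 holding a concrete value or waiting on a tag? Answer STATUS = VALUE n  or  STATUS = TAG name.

STATUS = TAG Mul1

  c1: issue SUB r0<-Add1  regs: r0:Add1,r1:6,r2:7,r3:5
  c2: issue MUL r0<-Mul1  regs: r0:Mul1,r1:6,r2:7,r3:5
  c3: issue SUB r2<-Add2  regs: r0:Mul1,r1:6,r2:Add2,r3:5
  c4: CDB Add1=1; issue MUL r1<-Mul2  regs: r0:Mul1,r1:Mul2,r2:Add2,r3:5
  c5: stall  regs: r0:Mul1,r1:Mul2,r2:Add2,r3:5
  c6: CDB Mul1=30; issue MUL r2<-Mul1  regs: r0:30,r1:Mul2,r2:Mul1,r3:5
  c7: stall  regs: r0:30,r1:Mul2,r2:Mul1,r3:5
  c8: CDB Mul2=30; issue MUL r3<-Mul2  regs: r0:30,r1:30,r2:Mul1,r3:Mul2
  c9: CDB Add2=24; stall  regs: r0:30,r1:30,r2:Mul1,r3:Mul2
  c10: stall  regs: r0:30,r1:30,r2:Mul1,r3:Mul2
  c11: stall  regs: r0:30,r1:30,r2:Mul1,r3:Mul2
  c12: CDB Mul1=900; issue MUL r1<-Mul1  regs: r0:30,r1:Mul1,r2:900,r3:Mul2
  c13: stall  regs: r0:30,r1:Mul1,r2:900,r3:Mul2
  c14: stall  regs: r0:30,r1:Mul1,r2:900,r3:Mul2
  c15: stall  regs: r0:30,r1:Mul1,r2:900,r3:Mul2
  c16: CDB Mul1=810000; issue MUL r0<-Mul1  regs: r0:Mul1,r1:810000,r2:900,r3:Mul2
  c17: CDB Mul2=810000; issue ADD r3<-Add1  regs: r0:Mul1,r1:810000,r2:900,r3:Add1
  c18: -  regs: r0:Mul1,r1:810000,r2:900,r3:Add1
  c19: -  regs: r0:Mul1,r1:810000,r2:900,r3:Add1
  c20: CDB Add1=810900  regs: r0:Mul1,r1:810000,r2:900,r3:810900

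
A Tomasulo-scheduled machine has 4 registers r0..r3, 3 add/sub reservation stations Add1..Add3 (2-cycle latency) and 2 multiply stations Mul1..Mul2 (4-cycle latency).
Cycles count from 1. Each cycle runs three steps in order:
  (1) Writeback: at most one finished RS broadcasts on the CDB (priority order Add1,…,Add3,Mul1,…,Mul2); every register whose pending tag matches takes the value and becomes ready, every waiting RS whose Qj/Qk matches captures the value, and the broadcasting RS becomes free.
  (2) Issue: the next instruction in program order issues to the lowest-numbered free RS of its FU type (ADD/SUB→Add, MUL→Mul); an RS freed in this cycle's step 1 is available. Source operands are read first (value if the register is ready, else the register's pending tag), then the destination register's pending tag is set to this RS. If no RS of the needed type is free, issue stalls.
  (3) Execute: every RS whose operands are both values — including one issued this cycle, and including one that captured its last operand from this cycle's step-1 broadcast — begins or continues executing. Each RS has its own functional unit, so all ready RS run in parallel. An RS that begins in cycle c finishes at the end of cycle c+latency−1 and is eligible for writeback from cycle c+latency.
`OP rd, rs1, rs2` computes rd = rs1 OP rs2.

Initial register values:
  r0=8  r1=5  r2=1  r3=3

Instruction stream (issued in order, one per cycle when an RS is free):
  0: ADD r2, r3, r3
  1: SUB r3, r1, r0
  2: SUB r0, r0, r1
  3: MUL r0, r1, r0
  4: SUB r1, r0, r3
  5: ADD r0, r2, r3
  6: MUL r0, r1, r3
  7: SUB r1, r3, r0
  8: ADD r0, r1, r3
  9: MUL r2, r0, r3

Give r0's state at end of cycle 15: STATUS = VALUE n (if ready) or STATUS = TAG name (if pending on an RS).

  c1: issue ADD r2<-Add1  regs: r0:8,r1:5,r2:Add1,r3:3
  c2: issue SUB r3<-Add2  regs: r0:8,r1:5,r2:Add1,r3:Add2
  c3: CDB Add1=6; issue SUB r0<-Add1  regs: r0:Add1,r1:5,r2:6,r3:Add2
  c4: CDB Add2=-3; issue MUL r0<-Mul1  regs: r0:Mul1,r1:5,r2:6,r3:-3
  c5: CDB Add1=3; issue SUB r1<-Add1  regs: r0:Mul1,r1:Add1,r2:6,r3:-3
  c6: issue ADD r0<-Add2  regs: r0:Add2,r1:Add1,r2:6,r3:-3
  c7: issue MUL r0<-Mul2  regs: r0:Mul2,r1:Add1,r2:6,r3:-3
  c8: CDB Add2=3; issue SUB r1<-Add2  regs: r0:Mul2,r1:Add2,r2:6,r3:-3
  c9: CDB Mul1=15; issue ADD r0<-Add3  regs: r0:Add3,r1:Add2,r2:6,r3:-3
  c10: issue MUL r2<-Mul1  regs: r0:Add3,r1:Add2,r2:Mul1,r3:-3
  c11: CDB Add1=18  regs: r0:Add3,r1:Add2,r2:Mul1,r3:-3
  c12: -  regs: r0:Add3,r1:Add2,r2:Mul1,r3:-3
  c13: -  regs: r0:Add3,r1:Add2,r2:Mul1,r3:-3
  c14: -  regs: r0:Add3,r1:Add2,r2:Mul1,r3:-3
  c15: CDB Mul2=-54  regs: r0:Add3,r1:Add2,r2:Mul1,r3:-3

STATUS = TAG Add3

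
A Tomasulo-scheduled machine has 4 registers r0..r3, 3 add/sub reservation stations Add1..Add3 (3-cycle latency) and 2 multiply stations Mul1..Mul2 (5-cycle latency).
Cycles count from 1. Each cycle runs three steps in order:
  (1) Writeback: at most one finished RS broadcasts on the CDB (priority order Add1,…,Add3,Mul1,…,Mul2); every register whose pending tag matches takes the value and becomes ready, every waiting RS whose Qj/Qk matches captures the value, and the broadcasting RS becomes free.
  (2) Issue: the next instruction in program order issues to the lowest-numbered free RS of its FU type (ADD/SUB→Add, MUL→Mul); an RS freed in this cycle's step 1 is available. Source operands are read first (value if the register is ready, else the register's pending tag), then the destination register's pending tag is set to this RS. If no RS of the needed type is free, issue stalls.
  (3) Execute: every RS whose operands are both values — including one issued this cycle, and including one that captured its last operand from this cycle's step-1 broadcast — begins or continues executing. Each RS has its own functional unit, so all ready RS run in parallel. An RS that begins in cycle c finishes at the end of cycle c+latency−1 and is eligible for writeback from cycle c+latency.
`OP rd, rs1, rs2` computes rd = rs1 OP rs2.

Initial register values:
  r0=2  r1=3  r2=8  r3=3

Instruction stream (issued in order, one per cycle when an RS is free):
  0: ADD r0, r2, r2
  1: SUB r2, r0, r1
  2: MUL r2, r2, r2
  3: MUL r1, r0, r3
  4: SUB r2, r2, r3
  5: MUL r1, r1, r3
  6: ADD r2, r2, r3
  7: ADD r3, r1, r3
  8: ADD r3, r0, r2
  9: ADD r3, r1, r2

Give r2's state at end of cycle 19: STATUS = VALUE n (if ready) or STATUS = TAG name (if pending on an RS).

c1: issue ADD r0<-Add1 | r0:Add1,r1:3,r2:8,r3:3
c2: issue SUB r2<-Add2 | r0:Add1,r1:3,r2:Add2,r3:3
c3: issue MUL r2<-Mul1 | r0:Add1,r1:3,r2:Mul1,r3:3
c4: CDB Add1=16; issue MUL r1<-Mul2 | r0:16,r1:Mul2,r2:Mul1,r3:3
c5: issue SUB r2<-Add1 | r0:16,r1:Mul2,r2:Add1,r3:3
c6: stall | r0:16,r1:Mul2,r2:Add1,r3:3
c7: CDB Add2=13; stall | r0:16,r1:Mul2,r2:Add1,r3:3
c8: stall | r0:16,r1:Mul2,r2:Add1,r3:3
c9: CDB Mul2=48; issue MUL r1<-Mul2 | r0:16,r1:Mul2,r2:Add1,r3:3
c10: issue ADD r2<-Add2 | r0:16,r1:Mul2,r2:Add2,r3:3
c11: issue ADD r3<-Add3 | r0:16,r1:Mul2,r2:Add2,r3:Add3
c12: CDB Mul1=169; stall | r0:16,r1:Mul2,r2:Add2,r3:Add3
c13: stall | r0:16,r1:Mul2,r2:Add2,r3:Add3
c14: CDB Mul2=144; stall | r0:16,r1:144,r2:Add2,r3:Add3
c15: CDB Add1=166; issue ADD r3<-Add1 | r0:16,r1:144,r2:Add2,r3:Add1
c16: stall | r0:16,r1:144,r2:Add2,r3:Add1
c17: CDB Add3=147; issue ADD r3<-Add3 | r0:16,r1:144,r2:Add2,r3:Add3
c18: CDB Add2=169 | r0:16,r1:144,r2:169,r3:Add3
c19: - | r0:16,r1:144,r2:169,r3:Add3

STATUS = VALUE 169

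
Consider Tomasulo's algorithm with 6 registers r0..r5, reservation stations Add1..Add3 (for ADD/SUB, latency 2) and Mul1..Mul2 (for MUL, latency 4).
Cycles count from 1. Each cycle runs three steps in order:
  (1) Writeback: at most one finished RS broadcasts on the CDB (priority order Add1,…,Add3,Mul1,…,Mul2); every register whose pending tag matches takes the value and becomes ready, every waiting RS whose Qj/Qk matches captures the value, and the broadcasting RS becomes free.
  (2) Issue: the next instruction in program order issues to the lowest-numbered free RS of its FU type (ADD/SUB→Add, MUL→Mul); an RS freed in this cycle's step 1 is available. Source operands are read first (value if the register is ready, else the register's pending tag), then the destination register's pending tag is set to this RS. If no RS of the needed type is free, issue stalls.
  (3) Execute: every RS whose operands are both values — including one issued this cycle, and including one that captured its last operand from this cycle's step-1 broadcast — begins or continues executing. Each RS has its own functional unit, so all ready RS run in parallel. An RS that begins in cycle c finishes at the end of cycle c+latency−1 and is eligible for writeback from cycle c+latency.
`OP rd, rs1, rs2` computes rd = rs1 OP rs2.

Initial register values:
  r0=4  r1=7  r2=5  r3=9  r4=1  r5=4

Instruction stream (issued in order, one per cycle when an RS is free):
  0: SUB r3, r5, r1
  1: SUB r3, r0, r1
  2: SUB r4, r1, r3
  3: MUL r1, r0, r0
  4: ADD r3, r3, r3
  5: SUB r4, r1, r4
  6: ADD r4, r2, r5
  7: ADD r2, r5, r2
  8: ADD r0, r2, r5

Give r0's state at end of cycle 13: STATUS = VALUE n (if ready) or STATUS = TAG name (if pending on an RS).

STATUS = VALUE 13

c1: issue SUB r3<-Add1 | r0:4,r1:7,r2:5,r3:Add1,r4:1,r5:4
c2: issue SUB r3<-Add2 | r0:4,r1:7,r2:5,r3:Add2,r4:1,r5:4
c3: CDB Add1=-3; issue SUB r4<-Add1 | r0:4,r1:7,r2:5,r3:Add2,r4:Add1,r5:4
c4: CDB Add2=-3; issue MUL r1<-Mul1 | r0:4,r1:Mul1,r2:5,r3:-3,r4:Add1,r5:4
c5: issue ADD r3<-Add2 | r0:4,r1:Mul1,r2:5,r3:Add2,r4:Add1,r5:4
c6: CDB Add1=10; issue SUB r4<-Add1 | r0:4,r1:Mul1,r2:5,r3:Add2,r4:Add1,r5:4
c7: CDB Add2=-6; issue ADD r4<-Add2 | r0:4,r1:Mul1,r2:5,r3:-6,r4:Add2,r5:4
c8: CDB Mul1=16; issue ADD r2<-Add3 | r0:4,r1:16,r2:Add3,r3:-6,r4:Add2,r5:4
c9: CDB Add2=9; issue ADD r0<-Add2 | r0:Add2,r1:16,r2:Add3,r3:-6,r4:9,r5:4
c10: CDB Add1=6 | r0:Add2,r1:16,r2:Add3,r3:-6,r4:9,r5:4
c11: CDB Add3=9 | r0:Add2,r1:16,r2:9,r3:-6,r4:9,r5:4
c12: - | r0:Add2,r1:16,r2:9,r3:-6,r4:9,r5:4
c13: CDB Add2=13 | r0:13,r1:16,r2:9,r3:-6,r4:9,r5:4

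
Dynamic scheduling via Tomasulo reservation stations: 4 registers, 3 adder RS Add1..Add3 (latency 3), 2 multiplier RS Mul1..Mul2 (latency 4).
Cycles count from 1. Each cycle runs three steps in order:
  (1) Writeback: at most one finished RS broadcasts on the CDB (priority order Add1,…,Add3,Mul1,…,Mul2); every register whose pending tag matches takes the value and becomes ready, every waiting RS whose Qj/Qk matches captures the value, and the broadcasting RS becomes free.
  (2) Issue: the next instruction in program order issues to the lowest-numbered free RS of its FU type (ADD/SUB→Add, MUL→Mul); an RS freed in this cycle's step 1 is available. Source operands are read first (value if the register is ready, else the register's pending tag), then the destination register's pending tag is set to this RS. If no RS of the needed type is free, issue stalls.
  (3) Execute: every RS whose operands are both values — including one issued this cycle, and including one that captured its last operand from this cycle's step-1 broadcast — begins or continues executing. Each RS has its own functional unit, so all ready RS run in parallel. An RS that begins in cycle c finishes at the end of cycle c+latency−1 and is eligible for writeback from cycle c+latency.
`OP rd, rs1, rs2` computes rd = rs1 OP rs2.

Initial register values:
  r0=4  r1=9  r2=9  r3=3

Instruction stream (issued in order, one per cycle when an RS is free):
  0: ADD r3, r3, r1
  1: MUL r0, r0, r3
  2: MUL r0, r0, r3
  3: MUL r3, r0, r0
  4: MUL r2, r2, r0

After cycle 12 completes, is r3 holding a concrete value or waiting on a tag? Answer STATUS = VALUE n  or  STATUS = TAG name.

cycle 1: issue ADD r3<-Add1 // r0:4,r1:9,r2:9,r3:Add1
cycle 2: issue MUL r0<-Mul1 // r0:Mul1,r1:9,r2:9,r3:Add1
cycle 3: issue MUL r0<-Mul2 // r0:Mul2,r1:9,r2:9,r3:Add1
cycle 4: CDB Add1=12; stall // r0:Mul2,r1:9,r2:9,r3:12
cycle 5: stall // r0:Mul2,r1:9,r2:9,r3:12
cycle 6: stall // r0:Mul2,r1:9,r2:9,r3:12
cycle 7: stall // r0:Mul2,r1:9,r2:9,r3:12
cycle 8: CDB Mul1=48; issue MUL r3<-Mul1 // r0:Mul2,r1:9,r2:9,r3:Mul1
cycle 9: stall // r0:Mul2,r1:9,r2:9,r3:Mul1
cycle 10: stall // r0:Mul2,r1:9,r2:9,r3:Mul1
cycle 11: stall // r0:Mul2,r1:9,r2:9,r3:Mul1
cycle 12: CDB Mul2=576; issue MUL r2<-Mul2 // r0:576,r1:9,r2:Mul2,r3:Mul1

STATUS = TAG Mul1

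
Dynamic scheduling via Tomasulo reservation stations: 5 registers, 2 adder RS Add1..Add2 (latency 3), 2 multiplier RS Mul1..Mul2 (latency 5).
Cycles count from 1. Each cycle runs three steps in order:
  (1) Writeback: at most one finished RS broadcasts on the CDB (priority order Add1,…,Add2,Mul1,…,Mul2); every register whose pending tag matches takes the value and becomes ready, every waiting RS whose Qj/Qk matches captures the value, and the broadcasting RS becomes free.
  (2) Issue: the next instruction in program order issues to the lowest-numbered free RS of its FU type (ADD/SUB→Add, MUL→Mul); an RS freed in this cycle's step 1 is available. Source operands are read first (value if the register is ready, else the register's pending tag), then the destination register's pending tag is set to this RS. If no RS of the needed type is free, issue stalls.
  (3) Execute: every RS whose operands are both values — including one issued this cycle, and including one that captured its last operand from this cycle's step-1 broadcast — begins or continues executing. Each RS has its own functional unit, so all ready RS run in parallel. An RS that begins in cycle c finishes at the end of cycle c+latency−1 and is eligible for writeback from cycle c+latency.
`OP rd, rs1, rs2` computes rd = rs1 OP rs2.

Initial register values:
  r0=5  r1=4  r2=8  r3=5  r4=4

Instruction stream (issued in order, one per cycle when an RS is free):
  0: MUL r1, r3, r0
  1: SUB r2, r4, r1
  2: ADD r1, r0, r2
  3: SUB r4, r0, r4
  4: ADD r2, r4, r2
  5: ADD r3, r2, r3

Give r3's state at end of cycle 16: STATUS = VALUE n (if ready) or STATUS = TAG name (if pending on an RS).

STATUS = TAG Add2

cycle 1: issue MUL r1<-Mul1 // r0:5,r1:Mul1,r2:8,r3:5,r4:4
cycle 2: issue SUB r2<-Add1 // r0:5,r1:Mul1,r2:Add1,r3:5,r4:4
cycle 3: issue ADD r1<-Add2 // r0:5,r1:Add2,r2:Add1,r3:5,r4:4
cycle 4: stall // r0:5,r1:Add2,r2:Add1,r3:5,r4:4
cycle 5: stall // r0:5,r1:Add2,r2:Add1,r3:5,r4:4
cycle 6: CDB Mul1=25; stall // r0:5,r1:Add2,r2:Add1,r3:5,r4:4
cycle 7: stall // r0:5,r1:Add2,r2:Add1,r3:5,r4:4
cycle 8: stall // r0:5,r1:Add2,r2:Add1,r3:5,r4:4
cycle 9: CDB Add1=-21; issue SUB r4<-Add1 // r0:5,r1:Add2,r2:-21,r3:5,r4:Add1
cycle 10: stall // r0:5,r1:Add2,r2:-21,r3:5,r4:Add1
cycle 11: stall // r0:5,r1:Add2,r2:-21,r3:5,r4:Add1
cycle 12: CDB Add1=1; issue ADD r2<-Add1 // r0:5,r1:Add2,r2:Add1,r3:5,r4:1
cycle 13: CDB Add2=-16; issue ADD r3<-Add2 // r0:5,r1:-16,r2:Add1,r3:Add2,r4:1
cycle 14: - // r0:5,r1:-16,r2:Add1,r3:Add2,r4:1
cycle 15: CDB Add1=-20 // r0:5,r1:-16,r2:-20,r3:Add2,r4:1
cycle 16: - // r0:5,r1:-16,r2:-20,r3:Add2,r4:1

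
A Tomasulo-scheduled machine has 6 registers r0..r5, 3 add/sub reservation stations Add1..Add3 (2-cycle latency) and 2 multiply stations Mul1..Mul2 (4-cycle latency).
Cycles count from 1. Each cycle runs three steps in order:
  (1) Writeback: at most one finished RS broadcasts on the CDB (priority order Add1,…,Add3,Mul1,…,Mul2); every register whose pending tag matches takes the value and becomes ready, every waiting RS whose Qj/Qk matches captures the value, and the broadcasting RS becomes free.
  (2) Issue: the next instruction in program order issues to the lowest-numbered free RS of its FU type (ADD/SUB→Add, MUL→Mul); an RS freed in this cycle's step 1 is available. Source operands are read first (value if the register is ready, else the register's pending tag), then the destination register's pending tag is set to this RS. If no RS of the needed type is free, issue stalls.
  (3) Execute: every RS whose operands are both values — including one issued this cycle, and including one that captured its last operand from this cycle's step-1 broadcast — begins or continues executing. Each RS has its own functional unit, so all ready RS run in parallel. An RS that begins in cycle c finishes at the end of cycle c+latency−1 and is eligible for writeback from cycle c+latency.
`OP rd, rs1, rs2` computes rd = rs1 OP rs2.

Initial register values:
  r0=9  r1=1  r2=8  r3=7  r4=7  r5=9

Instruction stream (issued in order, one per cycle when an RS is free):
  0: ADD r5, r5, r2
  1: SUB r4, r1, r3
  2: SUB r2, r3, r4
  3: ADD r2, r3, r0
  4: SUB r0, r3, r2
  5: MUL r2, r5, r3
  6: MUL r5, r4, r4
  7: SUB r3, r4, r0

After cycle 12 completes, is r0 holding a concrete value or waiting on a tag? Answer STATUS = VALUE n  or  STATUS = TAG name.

  c1: issue ADD r5<-Add1  regs: r0:9,r1:1,r2:8,r3:7,r4:7,r5:Add1
  c2: issue SUB r4<-Add2  regs: r0:9,r1:1,r2:8,r3:7,r4:Add2,r5:Add1
  c3: CDB Add1=17; issue SUB r2<-Add1  regs: r0:9,r1:1,r2:Add1,r3:7,r4:Add2,r5:17
  c4: CDB Add2=-6; issue ADD r2<-Add2  regs: r0:9,r1:1,r2:Add2,r3:7,r4:-6,r5:17
  c5: issue SUB r0<-Add3  regs: r0:Add3,r1:1,r2:Add2,r3:7,r4:-6,r5:17
  c6: CDB Add1=13; issue MUL r2<-Mul1  regs: r0:Add3,r1:1,r2:Mul1,r3:7,r4:-6,r5:17
  c7: CDB Add2=16; issue MUL r5<-Mul2  regs: r0:Add3,r1:1,r2:Mul1,r3:7,r4:-6,r5:Mul2
  c8: issue SUB r3<-Add1  regs: r0:Add3,r1:1,r2:Mul1,r3:Add1,r4:-6,r5:Mul2
  c9: CDB Add3=-9  regs: r0:-9,r1:1,r2:Mul1,r3:Add1,r4:-6,r5:Mul2
  c10: CDB Mul1=119  regs: r0:-9,r1:1,r2:119,r3:Add1,r4:-6,r5:Mul2
  c11: CDB Add1=3  regs: r0:-9,r1:1,r2:119,r3:3,r4:-6,r5:Mul2
  c12: CDB Mul2=36  regs: r0:-9,r1:1,r2:119,r3:3,r4:-6,r5:36

STATUS = VALUE -9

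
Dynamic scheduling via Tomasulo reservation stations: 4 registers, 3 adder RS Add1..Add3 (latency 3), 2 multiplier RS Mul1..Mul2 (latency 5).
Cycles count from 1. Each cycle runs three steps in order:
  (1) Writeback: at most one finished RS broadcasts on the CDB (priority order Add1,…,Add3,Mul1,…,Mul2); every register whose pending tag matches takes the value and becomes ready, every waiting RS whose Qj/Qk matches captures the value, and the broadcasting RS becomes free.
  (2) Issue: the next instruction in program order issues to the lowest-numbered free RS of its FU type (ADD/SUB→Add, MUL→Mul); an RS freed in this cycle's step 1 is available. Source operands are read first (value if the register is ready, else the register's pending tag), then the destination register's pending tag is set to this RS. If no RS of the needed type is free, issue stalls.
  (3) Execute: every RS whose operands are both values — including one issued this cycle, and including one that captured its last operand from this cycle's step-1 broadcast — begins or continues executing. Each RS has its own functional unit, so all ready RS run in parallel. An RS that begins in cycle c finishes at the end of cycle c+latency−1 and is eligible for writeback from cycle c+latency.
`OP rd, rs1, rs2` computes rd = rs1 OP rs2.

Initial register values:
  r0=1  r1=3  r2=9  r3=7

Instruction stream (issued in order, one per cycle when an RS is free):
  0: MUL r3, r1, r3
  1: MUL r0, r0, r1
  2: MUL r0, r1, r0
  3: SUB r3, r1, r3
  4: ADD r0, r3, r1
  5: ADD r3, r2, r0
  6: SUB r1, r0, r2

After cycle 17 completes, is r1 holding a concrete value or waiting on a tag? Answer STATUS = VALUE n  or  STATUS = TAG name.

STATUS = VALUE -24

  c1: issue MUL r3<-Mul1  regs: r0:1,r1:3,r2:9,r3:Mul1
  c2: issue MUL r0<-Mul2  regs: r0:Mul2,r1:3,r2:9,r3:Mul1
  c3: stall  regs: r0:Mul2,r1:3,r2:9,r3:Mul1
  c4: stall  regs: r0:Mul2,r1:3,r2:9,r3:Mul1
  c5: stall  regs: r0:Mul2,r1:3,r2:9,r3:Mul1
  c6: CDB Mul1=21; issue MUL r0<-Mul1  regs: r0:Mul1,r1:3,r2:9,r3:21
  c7: CDB Mul2=3; issue SUB r3<-Add1  regs: r0:Mul1,r1:3,r2:9,r3:Add1
  c8: issue ADD r0<-Add2  regs: r0:Add2,r1:3,r2:9,r3:Add1
  c9: issue ADD r3<-Add3  regs: r0:Add2,r1:3,r2:9,r3:Add3
  c10: CDB Add1=-18; issue SUB r1<-Add1  regs: r0:Add2,r1:Add1,r2:9,r3:Add3
  c11: -  regs: r0:Add2,r1:Add1,r2:9,r3:Add3
  c12: CDB Mul1=9  regs: r0:Add2,r1:Add1,r2:9,r3:Add3
  c13: CDB Add2=-15  regs: r0:-15,r1:Add1,r2:9,r3:Add3
  c14: -  regs: r0:-15,r1:Add1,r2:9,r3:Add3
  c15: -  regs: r0:-15,r1:Add1,r2:9,r3:Add3
  c16: CDB Add1=-24  regs: r0:-15,r1:-24,r2:9,r3:Add3
  c17: CDB Add3=-6  regs: r0:-15,r1:-24,r2:9,r3:-6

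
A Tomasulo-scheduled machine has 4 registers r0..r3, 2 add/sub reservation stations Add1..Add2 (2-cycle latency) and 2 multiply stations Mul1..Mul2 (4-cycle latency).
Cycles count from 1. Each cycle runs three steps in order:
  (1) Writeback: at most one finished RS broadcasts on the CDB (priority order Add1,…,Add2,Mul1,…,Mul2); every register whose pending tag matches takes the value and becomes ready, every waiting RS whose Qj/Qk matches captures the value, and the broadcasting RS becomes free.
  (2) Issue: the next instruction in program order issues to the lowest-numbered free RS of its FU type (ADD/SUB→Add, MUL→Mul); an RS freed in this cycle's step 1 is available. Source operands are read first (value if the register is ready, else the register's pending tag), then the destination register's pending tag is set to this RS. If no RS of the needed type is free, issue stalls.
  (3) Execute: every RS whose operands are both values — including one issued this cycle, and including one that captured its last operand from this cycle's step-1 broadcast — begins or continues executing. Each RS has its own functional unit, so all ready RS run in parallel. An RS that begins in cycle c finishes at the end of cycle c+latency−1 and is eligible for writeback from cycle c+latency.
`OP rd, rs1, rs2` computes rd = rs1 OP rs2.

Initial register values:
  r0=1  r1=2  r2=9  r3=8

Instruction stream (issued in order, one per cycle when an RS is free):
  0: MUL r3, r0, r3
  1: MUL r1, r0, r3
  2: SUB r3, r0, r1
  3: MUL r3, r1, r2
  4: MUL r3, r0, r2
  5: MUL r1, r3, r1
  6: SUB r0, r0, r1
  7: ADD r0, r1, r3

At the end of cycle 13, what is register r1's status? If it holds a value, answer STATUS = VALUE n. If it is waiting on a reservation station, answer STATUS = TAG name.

  c1: issue MUL r3<-Mul1  regs: r0:1,r1:2,r2:9,r3:Mul1
  c2: issue MUL r1<-Mul2  regs: r0:1,r1:Mul2,r2:9,r3:Mul1
  c3: issue SUB r3<-Add1  regs: r0:1,r1:Mul2,r2:9,r3:Add1
  c4: stall  regs: r0:1,r1:Mul2,r2:9,r3:Add1
  c5: CDB Mul1=8; issue MUL r3<-Mul1  regs: r0:1,r1:Mul2,r2:9,r3:Mul1
  c6: stall  regs: r0:1,r1:Mul2,r2:9,r3:Mul1
  c7: stall  regs: r0:1,r1:Mul2,r2:9,r3:Mul1
  c8: stall  regs: r0:1,r1:Mul2,r2:9,r3:Mul1
  c9: CDB Mul2=8; issue MUL r3<-Mul2  regs: r0:1,r1:8,r2:9,r3:Mul2
  c10: stall  regs: r0:1,r1:8,r2:9,r3:Mul2
  c11: CDB Add1=-7; stall  regs: r0:1,r1:8,r2:9,r3:Mul2
  c12: stall  regs: r0:1,r1:8,r2:9,r3:Mul2
  c13: CDB Mul1=72; issue MUL r1<-Mul1  regs: r0:1,r1:Mul1,r2:9,r3:Mul2

STATUS = TAG Mul1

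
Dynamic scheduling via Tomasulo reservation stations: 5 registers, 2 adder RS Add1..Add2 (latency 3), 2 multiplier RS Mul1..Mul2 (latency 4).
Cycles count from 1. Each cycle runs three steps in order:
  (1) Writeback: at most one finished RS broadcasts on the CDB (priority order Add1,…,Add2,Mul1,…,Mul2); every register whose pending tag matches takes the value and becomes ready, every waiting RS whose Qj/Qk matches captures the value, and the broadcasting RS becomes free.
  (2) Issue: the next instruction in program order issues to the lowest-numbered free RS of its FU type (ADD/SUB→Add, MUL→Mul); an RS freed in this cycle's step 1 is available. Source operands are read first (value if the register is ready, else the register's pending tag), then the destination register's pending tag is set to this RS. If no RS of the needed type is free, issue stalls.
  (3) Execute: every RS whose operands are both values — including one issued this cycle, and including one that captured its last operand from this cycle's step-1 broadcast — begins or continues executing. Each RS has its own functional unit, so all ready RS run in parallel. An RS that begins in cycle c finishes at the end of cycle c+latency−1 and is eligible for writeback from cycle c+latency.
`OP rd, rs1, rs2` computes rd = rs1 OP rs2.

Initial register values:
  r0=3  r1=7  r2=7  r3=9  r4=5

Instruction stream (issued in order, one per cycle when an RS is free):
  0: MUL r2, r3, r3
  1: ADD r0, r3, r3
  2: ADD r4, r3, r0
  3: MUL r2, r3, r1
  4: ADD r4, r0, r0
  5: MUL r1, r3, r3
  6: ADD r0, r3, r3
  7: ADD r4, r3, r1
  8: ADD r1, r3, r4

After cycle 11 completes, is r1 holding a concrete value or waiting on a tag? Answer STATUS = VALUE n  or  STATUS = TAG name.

STATUS = TAG Add1

c1: issue MUL r2<-Mul1 | r0:3,r1:7,r2:Mul1,r3:9,r4:5
c2: issue ADD r0<-Add1 | r0:Add1,r1:7,r2:Mul1,r3:9,r4:5
c3: issue ADD r4<-Add2 | r0:Add1,r1:7,r2:Mul1,r3:9,r4:Add2
c4: issue MUL r2<-Mul2 | r0:Add1,r1:7,r2:Mul2,r3:9,r4:Add2
c5: CDB Add1=18; issue ADD r4<-Add1 | r0:18,r1:7,r2:Mul2,r3:9,r4:Add1
c6: CDB Mul1=81; issue MUL r1<-Mul1 | r0:18,r1:Mul1,r2:Mul2,r3:9,r4:Add1
c7: stall | r0:18,r1:Mul1,r2:Mul2,r3:9,r4:Add1
c8: CDB Add1=36; issue ADD r0<-Add1 | r0:Add1,r1:Mul1,r2:Mul2,r3:9,r4:36
c9: CDB Add2=27; issue ADD r4<-Add2 | r0:Add1,r1:Mul1,r2:Mul2,r3:9,r4:Add2
c10: CDB Mul1=81; stall | r0:Add1,r1:81,r2:Mul2,r3:9,r4:Add2
c11: CDB Add1=18; issue ADD r1<-Add1 | r0:18,r1:Add1,r2:Mul2,r3:9,r4:Add2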